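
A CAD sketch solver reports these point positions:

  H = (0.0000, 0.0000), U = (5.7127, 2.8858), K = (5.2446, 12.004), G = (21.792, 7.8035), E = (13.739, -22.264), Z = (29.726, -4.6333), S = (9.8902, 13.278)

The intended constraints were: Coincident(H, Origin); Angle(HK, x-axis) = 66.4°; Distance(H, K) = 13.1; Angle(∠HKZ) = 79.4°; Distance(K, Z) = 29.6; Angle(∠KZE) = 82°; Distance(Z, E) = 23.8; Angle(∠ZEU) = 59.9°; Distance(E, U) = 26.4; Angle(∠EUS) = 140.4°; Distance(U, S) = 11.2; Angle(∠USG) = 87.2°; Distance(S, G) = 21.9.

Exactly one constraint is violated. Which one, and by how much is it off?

Distance(S, G) = 21.9 — off by 8.80.

H = (0.00, 0.00) ✓; HK at 66.40° ✓; |HK| = 13.10 ✓; ∠HKZ = 79.40° ✓; |KZ| = 29.60 ✓; ∠KZE = 82.00° ✓; |ZE| = 23.80 ✓; ∠ZEU = 59.90° ✓; |EU| = 26.40 ✓; ∠EUS = 140.4° ✓; |US| = 11.20 ✓; ∠USG = 87.20° ✓; |SG| = 13.10 ✗.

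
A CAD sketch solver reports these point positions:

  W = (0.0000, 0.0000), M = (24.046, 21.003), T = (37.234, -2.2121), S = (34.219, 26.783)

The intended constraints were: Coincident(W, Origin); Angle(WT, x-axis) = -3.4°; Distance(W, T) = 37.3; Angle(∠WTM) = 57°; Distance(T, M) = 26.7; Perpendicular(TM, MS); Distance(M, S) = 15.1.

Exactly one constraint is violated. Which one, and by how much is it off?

Distance(M, S) = 15.1 — off by 3.40.

W = (0.00, 0.00) ✓; WT at -3.400° ✓; |WT| = 37.30 ✓; ∠WTM = 57.00° ✓; |TM| = 26.70 ✓; ∠(TM, MS) = 90.00° ✓; |MS| = 11.70 ✗.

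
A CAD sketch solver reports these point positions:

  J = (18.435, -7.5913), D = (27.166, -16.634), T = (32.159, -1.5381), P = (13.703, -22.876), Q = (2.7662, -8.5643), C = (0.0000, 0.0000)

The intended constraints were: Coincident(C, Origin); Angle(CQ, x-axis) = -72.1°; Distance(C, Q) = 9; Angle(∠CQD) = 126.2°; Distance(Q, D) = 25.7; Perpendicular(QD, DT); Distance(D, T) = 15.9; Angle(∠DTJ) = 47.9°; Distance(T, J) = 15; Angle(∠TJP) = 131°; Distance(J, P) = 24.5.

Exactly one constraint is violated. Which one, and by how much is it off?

Distance(J, P) = 24.5 — off by 8.50.

C = (0.00, 0.00) ✓; CQ at -72.10° ✓; |CQ| = 9.000 ✓; ∠CQD = 126.2° ✓; |QD| = 25.70 ✓; ∠(QD, DT) = 90.00° ✓; |DT| = 15.90 ✓; ∠DTJ = 47.90° ✓; |TJ| = 15.00 ✓; ∠TJP = 131.0° ✓; |JP| = 16.00 ✗.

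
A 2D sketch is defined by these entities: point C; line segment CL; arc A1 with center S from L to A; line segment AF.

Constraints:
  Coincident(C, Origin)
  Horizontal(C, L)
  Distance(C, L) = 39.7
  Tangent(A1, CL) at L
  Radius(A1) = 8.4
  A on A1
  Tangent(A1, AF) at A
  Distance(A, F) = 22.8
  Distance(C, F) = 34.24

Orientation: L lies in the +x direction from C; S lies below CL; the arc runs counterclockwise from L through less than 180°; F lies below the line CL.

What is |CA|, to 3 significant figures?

32.4

C is at the origin; CL is horizontal with |CL| = 39.7 and L on the +x side, so L = (39.7, 0.00). Since A1 is tangent to CL there, SL ⟂ CL, so S = L + (0, -8.4) = (39.7, -8.40). Since SA ⟂ AF (tangency), |SF| = √(8.4² + 22.8²) = 24.3 regardless of where A sits on A1. So F lies on both circle(C, 34.24) and circle(S, 24.3); the below-CL intersection is F = (22.6, -25.7). A is the foot of the tangent from F: A = (32.1, -4.93).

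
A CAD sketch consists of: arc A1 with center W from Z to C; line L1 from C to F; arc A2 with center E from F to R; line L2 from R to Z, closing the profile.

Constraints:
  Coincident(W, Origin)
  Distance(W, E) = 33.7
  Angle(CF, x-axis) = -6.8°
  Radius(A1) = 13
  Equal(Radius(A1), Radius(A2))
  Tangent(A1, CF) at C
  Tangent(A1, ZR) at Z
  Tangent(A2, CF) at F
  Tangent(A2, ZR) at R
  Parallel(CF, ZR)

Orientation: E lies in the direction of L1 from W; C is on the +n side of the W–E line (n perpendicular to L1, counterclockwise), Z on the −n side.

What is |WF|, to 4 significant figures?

36.12

The slot axis is L1's direction at -6.8°, so u = (cos -6.8°, sin -6.8°) = (0.9930, -0.1184) and n = (−sin -6.8°, cos -6.8°) = (0.1184, 0.9930). W is at the origin and E lies 33.7 along u from W, so E = 33.7·u = (33.46, -3.990). Tangency of A1 to both parallel lines with radius 13.0 puts C and Z at W ± 13.0·n: C = (1.539, 12.91), Z = (-1.539, -12.91). Equal radii place F and R the same way about E: F = E + 13.0·n = (35.00, 8.918), R = E − 13.0·n = (31.92, -16.90). Then |WF| = |F − W| = 36.12.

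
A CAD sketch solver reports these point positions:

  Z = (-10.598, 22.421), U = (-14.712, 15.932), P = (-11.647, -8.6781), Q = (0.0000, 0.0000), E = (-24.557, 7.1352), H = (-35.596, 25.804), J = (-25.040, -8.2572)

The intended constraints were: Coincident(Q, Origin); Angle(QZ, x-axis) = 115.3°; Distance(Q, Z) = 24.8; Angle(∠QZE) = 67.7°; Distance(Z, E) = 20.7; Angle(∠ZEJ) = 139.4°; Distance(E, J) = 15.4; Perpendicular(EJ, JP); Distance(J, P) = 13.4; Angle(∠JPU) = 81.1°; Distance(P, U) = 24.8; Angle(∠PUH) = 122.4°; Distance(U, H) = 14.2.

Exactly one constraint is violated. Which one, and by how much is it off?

Distance(U, H) = 14.2 — off by 8.90.

Q = (0.00, 0.00) ✓; QZ at 115.3° ✓; |QZ| = 24.80 ✓; ∠QZE = 67.70° ✓; |ZE| = 20.70 ✓; ∠ZEJ = 139.4° ✓; |EJ| = 15.40 ✓; ∠(EJ, JP) = 90.00° ✓; |JP| = 13.40 ✓; ∠JPU = 81.10° ✓; |PU| = 24.80 ✓; ∠PUH = 122.4° ✓; |UH| = 23.10 ✗.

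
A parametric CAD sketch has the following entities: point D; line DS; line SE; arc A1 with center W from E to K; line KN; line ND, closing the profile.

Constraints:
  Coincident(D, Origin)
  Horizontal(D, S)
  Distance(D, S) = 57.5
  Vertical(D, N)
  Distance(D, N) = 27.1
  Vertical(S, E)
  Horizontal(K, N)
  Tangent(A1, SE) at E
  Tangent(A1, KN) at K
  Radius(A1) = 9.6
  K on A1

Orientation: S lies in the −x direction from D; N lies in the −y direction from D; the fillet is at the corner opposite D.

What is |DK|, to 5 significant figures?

55.035

The virtual corner opposite D is at (-57.500, -27.100). The tangent condition forces WE to be normal to SE and tangency of A1 to KN means the radius WK is perpendicular to KN, with radius 9.6, so the center W sits 9.6 in from both sides at W = (-47.900, -17.500). That places the tangent points at E = (-57.500, -17.500) on SE and K = (-47.900, -27.100) on KN. Then |DK| = |K − D| = 55.035.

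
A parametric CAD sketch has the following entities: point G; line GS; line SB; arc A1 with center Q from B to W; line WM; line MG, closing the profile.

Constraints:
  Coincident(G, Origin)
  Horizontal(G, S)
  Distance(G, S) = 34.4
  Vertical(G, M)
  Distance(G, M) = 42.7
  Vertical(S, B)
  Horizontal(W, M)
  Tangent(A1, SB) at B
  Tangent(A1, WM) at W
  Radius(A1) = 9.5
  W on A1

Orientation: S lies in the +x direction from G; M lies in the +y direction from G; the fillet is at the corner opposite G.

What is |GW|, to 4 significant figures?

49.43

The virtual corner opposite G is at (34.40, 42.70). The tangent condition forces QB to be normal to SB and since A1 is tangent to WM there, QW ⟂ WM, with radius 9.5, so the center Q sits 9.5 in from both sides at Q = (24.90, 33.20). That places the tangent points at B = (34.40, 33.20) on SB and W = (24.90, 42.70) on WM. Then |GW| = |W − G| = 49.43.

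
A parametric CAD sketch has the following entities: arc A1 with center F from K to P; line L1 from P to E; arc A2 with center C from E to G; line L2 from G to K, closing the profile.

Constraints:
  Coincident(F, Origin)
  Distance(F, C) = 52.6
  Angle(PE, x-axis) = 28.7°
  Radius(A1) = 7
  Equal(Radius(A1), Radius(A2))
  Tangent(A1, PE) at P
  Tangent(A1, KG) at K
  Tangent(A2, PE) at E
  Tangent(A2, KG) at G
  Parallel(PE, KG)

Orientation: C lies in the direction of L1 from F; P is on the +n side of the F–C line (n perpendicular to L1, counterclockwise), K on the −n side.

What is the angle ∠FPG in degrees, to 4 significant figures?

75.10°

The slot axis is L1's direction at 28.7°, so u = (cos 28.7°, sin 28.7°) = (0.8771, 0.4802) and n = (−sin 28.7°, cos 28.7°) = (-0.4802, 0.8771). F is at the origin and C lies 52.6 along u from F, so C = 52.6·u = (46.14, 25.26). Tangency of A1 to both parallel lines with radius 7.0 puts P and K at F ± 7.0·n: P = (-3.362, 6.140), K = (3.362, -6.140). Equal radii place E and G the same way about C: E = C + 7.0·n = (42.78, 31.40), G = C − 7.0·n = (49.50, 19.12). Then cos ∠FPG = PF·PG / (|PF||PG|), giving 75.10°.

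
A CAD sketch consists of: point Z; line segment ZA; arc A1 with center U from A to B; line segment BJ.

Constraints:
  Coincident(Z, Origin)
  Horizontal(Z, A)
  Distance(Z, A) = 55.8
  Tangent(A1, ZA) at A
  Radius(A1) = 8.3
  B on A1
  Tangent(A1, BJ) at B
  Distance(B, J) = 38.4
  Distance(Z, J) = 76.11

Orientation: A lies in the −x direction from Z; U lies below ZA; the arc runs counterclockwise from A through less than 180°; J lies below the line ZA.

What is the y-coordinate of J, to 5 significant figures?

-47.408

Checks: |UB| = 8.300 ✓; ∠(UB, BJ) = 90.00° ✓; |BJ| = 38.40 ✓; |ZJ| = 76.11 ✓.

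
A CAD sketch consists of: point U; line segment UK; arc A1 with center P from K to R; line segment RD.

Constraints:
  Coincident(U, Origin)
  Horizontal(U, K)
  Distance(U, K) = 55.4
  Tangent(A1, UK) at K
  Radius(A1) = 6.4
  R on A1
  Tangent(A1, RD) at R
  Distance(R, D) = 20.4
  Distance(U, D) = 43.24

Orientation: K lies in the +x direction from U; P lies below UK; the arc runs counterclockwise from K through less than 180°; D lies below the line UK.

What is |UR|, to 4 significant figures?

50.21

Checks: |UK| = 55.40 ✓; |PK| = 6.400 ✓; |PR| = 6.400 ✓; ∠(PR, RD) = 90.00° ✓; |RD| = 20.40 ✓; |UD| = 43.24 ✓.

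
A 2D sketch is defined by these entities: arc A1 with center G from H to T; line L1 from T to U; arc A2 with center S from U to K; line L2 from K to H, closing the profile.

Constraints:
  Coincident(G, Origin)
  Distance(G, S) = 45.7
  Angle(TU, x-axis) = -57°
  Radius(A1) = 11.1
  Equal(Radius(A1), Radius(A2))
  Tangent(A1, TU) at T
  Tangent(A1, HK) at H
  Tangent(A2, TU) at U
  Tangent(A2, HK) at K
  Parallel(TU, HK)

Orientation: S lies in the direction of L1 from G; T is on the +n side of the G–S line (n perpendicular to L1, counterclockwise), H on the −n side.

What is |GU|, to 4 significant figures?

47.03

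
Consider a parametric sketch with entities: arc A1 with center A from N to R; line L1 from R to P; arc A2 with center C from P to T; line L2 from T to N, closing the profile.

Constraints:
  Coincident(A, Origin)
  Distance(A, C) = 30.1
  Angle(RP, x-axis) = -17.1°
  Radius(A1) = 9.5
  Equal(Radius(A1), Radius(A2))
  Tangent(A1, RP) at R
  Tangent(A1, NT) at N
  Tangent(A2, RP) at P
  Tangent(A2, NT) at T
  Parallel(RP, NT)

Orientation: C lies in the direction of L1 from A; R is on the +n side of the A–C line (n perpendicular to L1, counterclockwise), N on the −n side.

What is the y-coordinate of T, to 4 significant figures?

-17.93

Tangency of A1 to both parallel lines with radius 9.5 puts R and N at A ± 9.5·n: R = (2.793, 9.080), N = (-2.793, -9.080). Equal radii place P and T the same way about C: P = C + 9.5·n = (31.56, 0.2294), T = C − 9.5·n = (25.98, -17.93). So T.y = -17.93.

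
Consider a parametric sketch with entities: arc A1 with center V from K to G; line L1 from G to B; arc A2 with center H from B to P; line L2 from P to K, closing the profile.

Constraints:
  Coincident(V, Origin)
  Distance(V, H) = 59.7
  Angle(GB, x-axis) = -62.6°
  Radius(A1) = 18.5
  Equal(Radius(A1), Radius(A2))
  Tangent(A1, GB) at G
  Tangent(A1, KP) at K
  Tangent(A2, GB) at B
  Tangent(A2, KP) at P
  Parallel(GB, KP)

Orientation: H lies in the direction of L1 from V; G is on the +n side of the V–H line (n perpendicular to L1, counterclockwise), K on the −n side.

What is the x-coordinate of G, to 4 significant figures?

16.42

The slot axis is L1's direction at -62.6°, so u = (cos -62.6°, sin -62.6°) = (0.4602, -0.8878) and n = (−sin -62.6°, cos -62.6°) = (0.8878, 0.4602). V is at the origin and H lies 59.7 along u from V, so H = 59.7·u = (27.47, -53.00). Tangency of A1 to both parallel lines with radius 18.5 puts G and K at V ± 18.5·n: G = (16.42, 8.514), K = (-16.42, -8.514). So G.x = 16.42.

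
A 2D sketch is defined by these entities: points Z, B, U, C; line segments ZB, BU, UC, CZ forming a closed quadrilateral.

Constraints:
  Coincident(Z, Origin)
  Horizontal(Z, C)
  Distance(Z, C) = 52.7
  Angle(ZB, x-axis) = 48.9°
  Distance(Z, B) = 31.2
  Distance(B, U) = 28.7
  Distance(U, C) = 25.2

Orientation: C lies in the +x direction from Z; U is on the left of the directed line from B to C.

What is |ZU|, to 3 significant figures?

55.1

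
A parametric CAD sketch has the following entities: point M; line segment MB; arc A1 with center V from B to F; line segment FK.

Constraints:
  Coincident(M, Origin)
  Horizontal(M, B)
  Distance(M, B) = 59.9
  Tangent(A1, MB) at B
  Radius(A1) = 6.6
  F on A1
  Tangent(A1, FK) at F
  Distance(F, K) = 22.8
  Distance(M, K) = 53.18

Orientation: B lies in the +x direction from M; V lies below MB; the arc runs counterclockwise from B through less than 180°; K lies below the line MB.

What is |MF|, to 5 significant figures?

53.835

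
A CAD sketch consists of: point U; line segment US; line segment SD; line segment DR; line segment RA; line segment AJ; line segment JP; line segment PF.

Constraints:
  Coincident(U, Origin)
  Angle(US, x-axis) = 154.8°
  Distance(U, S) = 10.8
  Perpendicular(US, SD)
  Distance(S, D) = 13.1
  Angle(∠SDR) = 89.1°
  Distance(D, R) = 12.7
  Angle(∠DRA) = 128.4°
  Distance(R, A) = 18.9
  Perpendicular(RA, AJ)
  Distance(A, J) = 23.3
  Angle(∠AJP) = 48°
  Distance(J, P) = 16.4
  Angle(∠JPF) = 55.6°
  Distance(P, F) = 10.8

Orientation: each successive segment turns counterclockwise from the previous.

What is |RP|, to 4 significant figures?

14.04

The perpendicularity gives AJ at right angles to RA, so AJ runs at 117.3°; with |AJ| = 23.3, J = (2.333, 16.89). ∠AJP = 48.0° gives JP at -110.7° from the x-axis; with |JP| = 16.4, P = (-3.464, 1.551). Then |RP| = |P − R| = 14.04.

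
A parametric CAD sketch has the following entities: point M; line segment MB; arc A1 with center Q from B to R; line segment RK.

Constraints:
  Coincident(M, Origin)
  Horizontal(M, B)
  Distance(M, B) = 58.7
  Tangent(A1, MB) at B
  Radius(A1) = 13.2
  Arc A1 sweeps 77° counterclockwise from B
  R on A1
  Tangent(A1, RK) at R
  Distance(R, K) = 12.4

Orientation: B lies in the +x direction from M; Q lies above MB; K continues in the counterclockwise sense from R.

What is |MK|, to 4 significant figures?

77.63

On A1, B sits at bearing -90° from Q; a 77° counterclockwise sweep puts R at bearing -13°, so R = Q + 13.2·(cos -13°, sin -13°) = (71.56, 10.23). Since A1 is tangent to RK there, QR ⟂ RK, so RK runs along (−sin -13°, cos -13°); with |RK| = 12.4, K = (74.35, 22.31). Then |MK| = |K − M| = 77.63.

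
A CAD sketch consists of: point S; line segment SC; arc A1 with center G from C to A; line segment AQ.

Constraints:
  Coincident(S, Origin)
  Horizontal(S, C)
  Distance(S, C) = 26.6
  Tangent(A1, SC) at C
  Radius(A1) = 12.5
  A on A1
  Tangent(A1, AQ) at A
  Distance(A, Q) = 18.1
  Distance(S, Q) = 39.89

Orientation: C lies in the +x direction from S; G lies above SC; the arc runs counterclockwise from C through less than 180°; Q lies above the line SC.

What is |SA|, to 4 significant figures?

41.14

S is at the origin; SC is horizontal with |SC| = 26.6 and C on the +x side, so C = (26.60, 0.000). The tangent condition forces GC to be normal to SC, so G = C + (0, 12.5) = (26.60, 12.50). Since GA ⟂ AQ (tangency), |GQ| = √(12.5² + 18.1²) = 22.00 regardless of where A sits on A1. So Q lies on both circle(S, 39.89) and circle(G, 22.00); the above-SC intersection is Q = (21.16, 33.81). A is the foot of the tangent from Q: A = (34.81, 21.93).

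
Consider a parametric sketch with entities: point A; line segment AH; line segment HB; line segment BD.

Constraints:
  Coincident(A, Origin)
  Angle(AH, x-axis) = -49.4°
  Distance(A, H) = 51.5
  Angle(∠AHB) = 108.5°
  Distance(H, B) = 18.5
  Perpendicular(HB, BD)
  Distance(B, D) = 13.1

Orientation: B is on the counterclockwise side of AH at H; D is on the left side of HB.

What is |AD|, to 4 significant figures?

49.91

∠AHB = 108.5°, so HB runs at -49.4° + (180° − 108.5°) = 22.10° from the x-axis; with |HB| = 18.5, B = H + 18.5·(cos 22.10°, sin 22.10°) = (50.66, -32.14). The perpendicularity gives BD at right angles to HB; with |BD| = 13.1 on the left of HB, D = B + 13.1·(-0.3762, 0.9265) = (45.73, -20.00). Then |AD| = |D − A| = 49.91.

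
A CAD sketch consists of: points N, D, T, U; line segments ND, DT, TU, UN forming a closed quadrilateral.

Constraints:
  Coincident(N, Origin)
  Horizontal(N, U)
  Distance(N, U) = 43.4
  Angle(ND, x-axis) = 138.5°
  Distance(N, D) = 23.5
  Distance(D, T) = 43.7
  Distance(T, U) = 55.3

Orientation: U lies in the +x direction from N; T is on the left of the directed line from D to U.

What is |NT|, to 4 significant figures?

48.30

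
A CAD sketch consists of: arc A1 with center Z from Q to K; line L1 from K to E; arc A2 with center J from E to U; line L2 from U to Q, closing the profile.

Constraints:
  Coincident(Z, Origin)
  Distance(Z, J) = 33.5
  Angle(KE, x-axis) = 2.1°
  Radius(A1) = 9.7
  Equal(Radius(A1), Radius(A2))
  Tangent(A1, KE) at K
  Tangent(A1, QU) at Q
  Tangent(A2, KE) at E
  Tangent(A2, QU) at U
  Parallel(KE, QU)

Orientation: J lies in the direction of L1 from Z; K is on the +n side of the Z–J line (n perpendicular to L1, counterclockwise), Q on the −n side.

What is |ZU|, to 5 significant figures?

34.876

The slot axis is L1's direction at 2.1°, so u = (cos 2.1°, sin 2.1°) = (0.99933, 0.036644) and n = (−sin 2.1°, cos 2.1°) = (-0.036644, 0.99933). Z is at the origin and J lies 33.5 along u from Z, so J = 33.5·u = (33.478, 1.2276). Tangency of A1 to both parallel lines with radius 9.7 puts K and Q at Z ± 9.7·n: K = (-0.35544, 9.6935), Q = (0.35544, -9.6935). Equal radii place E and U the same way about J: E = J + 9.7·n = (33.122, 10.921), U = J − 9.7·n = (33.833, -8.4659). Then |ZU| = |U − Z| = 34.876.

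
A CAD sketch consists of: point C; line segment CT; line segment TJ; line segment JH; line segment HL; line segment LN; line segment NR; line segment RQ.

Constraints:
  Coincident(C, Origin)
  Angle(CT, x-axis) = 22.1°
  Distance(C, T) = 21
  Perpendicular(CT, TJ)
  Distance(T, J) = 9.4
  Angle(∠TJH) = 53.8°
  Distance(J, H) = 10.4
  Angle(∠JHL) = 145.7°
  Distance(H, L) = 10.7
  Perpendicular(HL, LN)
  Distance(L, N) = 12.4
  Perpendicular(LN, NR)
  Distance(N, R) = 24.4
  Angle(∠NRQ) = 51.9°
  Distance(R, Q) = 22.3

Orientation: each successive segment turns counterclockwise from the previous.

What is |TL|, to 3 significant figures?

13.8

∠TJH = 53.8° gives JH at -122° from the x-axis; with |JH| = 10.4, H = (10.5, 7.76). ∠JHL = 145.7° gives HL at -87.4° from the x-axis; with |HL| = 10.7, L = (10.9, -2.93). Then |TL| = |L − T| = 13.8.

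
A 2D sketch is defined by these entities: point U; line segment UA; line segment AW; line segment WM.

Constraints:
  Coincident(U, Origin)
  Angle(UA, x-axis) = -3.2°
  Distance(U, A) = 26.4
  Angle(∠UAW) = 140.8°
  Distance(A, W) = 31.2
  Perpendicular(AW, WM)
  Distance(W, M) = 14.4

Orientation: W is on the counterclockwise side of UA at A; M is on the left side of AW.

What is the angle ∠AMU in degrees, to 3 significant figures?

27.3°

∠UAW = 140.8°, so AW runs at -3.2° + (180° − 140.8°) = 36.0° from the x-axis; with |AW| = 31.2, W = A + 31.2·(cos 36.0°, sin 36.0°) = (51.6, 16.9). The perpendicularity gives WM at right angles to AW; with |WM| = 14.4 on the left of AW, M = W + 14.4·(-0.588, 0.809) = (43.1, 28.5). Then cos ∠AMU = MA·MU / (|MA||MU|), giving 27.3°.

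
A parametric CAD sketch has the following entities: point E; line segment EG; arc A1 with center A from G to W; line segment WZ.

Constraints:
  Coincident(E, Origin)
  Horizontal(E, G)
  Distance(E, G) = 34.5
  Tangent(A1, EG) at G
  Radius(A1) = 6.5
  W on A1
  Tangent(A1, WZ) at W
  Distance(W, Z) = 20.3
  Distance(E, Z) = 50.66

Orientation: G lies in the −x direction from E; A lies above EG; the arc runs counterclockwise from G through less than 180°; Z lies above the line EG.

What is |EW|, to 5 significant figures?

31.700

E is at the origin; E and G share the same y with |EG| = 34.5 and G on the −x side, so G = (-34.500, 0.0000). Tangency of A1 to EG means the radius AG is perpendicular to EG, so A = G + (0, 6.5) = (-34.500, 6.5000). Since AW ⟂ WZ (tangency), |AZ| = √(6.5² + 20.3²) = 21.315 regardless of where W sits on A1. So Z lies on both circle(E, 50.66) and circle(A, 21.315); the above-EG intersection is Z = (-43.618, 25.767). W is the foot of the tangent from Z: W = (-29.752, 10.940).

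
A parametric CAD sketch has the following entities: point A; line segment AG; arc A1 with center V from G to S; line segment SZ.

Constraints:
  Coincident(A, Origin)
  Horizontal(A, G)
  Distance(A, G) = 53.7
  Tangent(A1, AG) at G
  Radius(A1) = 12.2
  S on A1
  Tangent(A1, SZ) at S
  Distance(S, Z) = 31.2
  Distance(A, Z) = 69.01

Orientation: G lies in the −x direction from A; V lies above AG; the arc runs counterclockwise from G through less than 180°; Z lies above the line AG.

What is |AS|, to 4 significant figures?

45.03

Checks: |VS| = 12.20 ✓; ∠(VS, SZ) = 90.00° ✓; |SZ| = 31.20 ✓; |AZ| = 69.01 ✓.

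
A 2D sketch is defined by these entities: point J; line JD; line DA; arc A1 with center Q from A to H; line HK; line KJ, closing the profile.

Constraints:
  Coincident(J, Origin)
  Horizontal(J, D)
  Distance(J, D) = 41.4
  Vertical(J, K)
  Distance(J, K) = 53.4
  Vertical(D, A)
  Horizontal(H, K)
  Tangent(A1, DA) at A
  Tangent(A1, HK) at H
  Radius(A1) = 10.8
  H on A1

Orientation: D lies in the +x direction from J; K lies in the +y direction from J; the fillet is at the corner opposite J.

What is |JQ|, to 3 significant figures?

52.5

J is at the origin; J and D share the same y with |JD| = 41.4 and D on the +x side, so D = (41.4, 0.00). JK is vertical with |JK| = 53.4 and K on the +y side, so K = (0.00, 53.4). The virtual corner opposite J is at (41.4, 53.4). Since A1 is tangent to DA there, QA ⟂ DA and tangency of A1 to HK means the radius QH is perpendicular to HK, with radius 10.8, so the center Q sits 10.8 in from both sides at Q = (30.6, 42.6). Then |JQ| = |Q − J| = 52.5.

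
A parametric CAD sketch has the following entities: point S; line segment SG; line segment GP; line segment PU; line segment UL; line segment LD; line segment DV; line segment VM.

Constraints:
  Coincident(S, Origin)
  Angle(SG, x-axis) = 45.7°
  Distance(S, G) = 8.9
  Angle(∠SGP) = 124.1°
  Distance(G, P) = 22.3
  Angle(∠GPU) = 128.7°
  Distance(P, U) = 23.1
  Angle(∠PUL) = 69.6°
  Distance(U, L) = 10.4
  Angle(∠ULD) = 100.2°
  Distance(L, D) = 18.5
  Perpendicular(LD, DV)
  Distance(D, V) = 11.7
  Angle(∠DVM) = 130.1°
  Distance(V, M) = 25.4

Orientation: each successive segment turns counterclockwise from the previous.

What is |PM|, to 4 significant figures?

30.93

S is at the origin; SG runs at 45.7° with length 8.9, so G = (6.216, 6.370). ∠SGP = 124.1° gives GP at 101.6° from the x-axis; with |GP| = 22.3, P = (1.732, 28.21). ∠GPU = 128.7° gives PU at 152.9° from the x-axis; with |PU| = 23.1, U = (-18.83, 38.74). ∠PUL = 69.6° gives UL at -96.70° from the x-axis; with |UL| = 10.4, L = (-20.05, 28.41). ∠ULD = 100.2° gives LD at -16.90° from the x-axis; with |LD| = 18.5, D = (-2.344, 23.03). LD is perpendicular to DV, so DV runs at 73.10°; with |DV| = 11.7, V = (1.057, 34.23). ∠DVM = 130.1° gives VM at 123.0° from the x-axis; with |VM| = 25.4, M = (-12.78, 55.53). Then |PM| = |M − P| = 30.93.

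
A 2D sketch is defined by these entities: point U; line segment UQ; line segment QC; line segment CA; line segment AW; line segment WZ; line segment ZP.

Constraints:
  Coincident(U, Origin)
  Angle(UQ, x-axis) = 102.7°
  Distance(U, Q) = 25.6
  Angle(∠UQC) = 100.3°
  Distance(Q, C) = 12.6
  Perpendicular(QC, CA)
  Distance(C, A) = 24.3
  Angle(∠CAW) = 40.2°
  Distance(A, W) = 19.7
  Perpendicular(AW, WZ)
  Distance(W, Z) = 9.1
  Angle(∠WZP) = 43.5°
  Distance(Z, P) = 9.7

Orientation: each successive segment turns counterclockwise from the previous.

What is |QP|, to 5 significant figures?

14.242

AW ⟂ WZ, so WZ runs at 142.20°; with |WZ| = 9.1, Z = (-12.316, 21.311). ∠WZP = 43.5° gives ZP at -81.300° from the x-axis; with |ZP| = 9.7, P = (-10.848, 11.722). Then |QP| = |P − Q| = 14.242.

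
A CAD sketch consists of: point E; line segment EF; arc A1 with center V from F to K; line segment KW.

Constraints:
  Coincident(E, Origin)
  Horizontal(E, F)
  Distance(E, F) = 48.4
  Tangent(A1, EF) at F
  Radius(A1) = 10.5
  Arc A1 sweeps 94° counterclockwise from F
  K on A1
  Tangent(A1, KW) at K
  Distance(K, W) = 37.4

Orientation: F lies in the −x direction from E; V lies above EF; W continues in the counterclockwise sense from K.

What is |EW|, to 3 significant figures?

63.2

E is at the origin; EF is horizontal with |EF| = 48.4 and F on the −x side, so F = (-48.4, 0.00). The tangent condition forces VF to be normal to EF, so V = F + (0, 10.5) = (-48.4, 10.5). On A1, F sits at bearing -90° from V; a 94° counterclockwise sweep puts K at bearing 4°, so K = V + 10.5·(cos 4°, sin 4°) = (-37.9, 11.2). The tangent condition forces VK to be normal to KW, so KW runs along (−sin 4°, cos 4°); with |KW| = 37.4, W = (-40.5, 48.5). Then |EW| = |W − E| = 63.2.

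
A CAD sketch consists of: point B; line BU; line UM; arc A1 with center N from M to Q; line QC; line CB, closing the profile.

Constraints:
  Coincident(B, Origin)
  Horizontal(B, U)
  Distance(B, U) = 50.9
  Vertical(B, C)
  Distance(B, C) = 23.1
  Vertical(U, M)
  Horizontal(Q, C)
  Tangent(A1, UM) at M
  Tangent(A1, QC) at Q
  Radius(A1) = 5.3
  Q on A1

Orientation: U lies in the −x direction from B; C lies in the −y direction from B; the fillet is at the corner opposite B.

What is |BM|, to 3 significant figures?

53.9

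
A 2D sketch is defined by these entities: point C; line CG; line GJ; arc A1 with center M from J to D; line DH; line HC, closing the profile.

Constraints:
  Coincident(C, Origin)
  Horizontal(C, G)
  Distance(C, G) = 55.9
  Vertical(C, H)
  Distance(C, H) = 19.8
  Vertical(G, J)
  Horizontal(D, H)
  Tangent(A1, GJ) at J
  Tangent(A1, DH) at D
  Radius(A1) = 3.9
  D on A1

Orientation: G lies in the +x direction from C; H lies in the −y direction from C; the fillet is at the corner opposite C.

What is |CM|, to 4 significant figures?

54.38

C is at the origin; CG is horizontal with |CG| = 55.9 and G on the +x side, so G = (55.90, 0.000). C and H share the same x with |CH| = 19.8 and H on the −y side, so H = (0.000, -19.80). The virtual corner opposite C is at (55.90, -19.80). The tangent condition forces MJ to be normal to GJ and A1 meets DH tangentially, so MD is at right angles to DH, with radius 3.9, so the center M sits 3.9 in from both sides at M = (52.00, -15.90). Then |CM| = |M − C| = 54.38.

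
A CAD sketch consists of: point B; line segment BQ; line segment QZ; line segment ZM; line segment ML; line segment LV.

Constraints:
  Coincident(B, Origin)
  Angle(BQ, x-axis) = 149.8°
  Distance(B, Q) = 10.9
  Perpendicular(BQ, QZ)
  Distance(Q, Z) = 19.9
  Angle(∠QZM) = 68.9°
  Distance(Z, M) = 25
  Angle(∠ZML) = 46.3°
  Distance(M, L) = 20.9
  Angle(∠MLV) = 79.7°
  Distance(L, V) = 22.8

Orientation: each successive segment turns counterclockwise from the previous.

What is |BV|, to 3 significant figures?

27.0

B is at the origin; BQ runs at 149.8° with length 10.9, so Q = (-9.42, 5.48). The perpendicularity gives QZ at right angles to BQ, so QZ runs at -120°; with |QZ| = 19.9, Z = (-19.4, -11.7). ∠QZM = 68.9° gives ZM at -9.10° from the x-axis; with |ZM| = 25.0, M = (5.25, -15.7). ∠ZML = 46.3° gives ML at 125° from the x-axis; with |ML| = 20.9, L = (-6.61, 1.53). ∠MLV = 79.7° gives LV at -135° from the x-axis; with |LV| = 22.8, V = (-22.8, -14.6). Then |BV| = |V − B| = 27.0.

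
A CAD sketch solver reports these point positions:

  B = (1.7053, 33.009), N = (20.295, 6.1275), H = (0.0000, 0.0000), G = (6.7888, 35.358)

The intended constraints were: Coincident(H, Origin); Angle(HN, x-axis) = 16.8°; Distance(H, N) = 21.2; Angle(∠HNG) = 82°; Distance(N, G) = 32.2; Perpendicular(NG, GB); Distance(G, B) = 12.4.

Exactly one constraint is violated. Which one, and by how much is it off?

Distance(G, B) = 12.4 — off by 6.80.

H = (0.00, 0.00) ✓; HN at 16.80° ✓; |HN| = 21.20 ✓; ∠HNG = 82.00° ✓; |NG| = 32.20 ✓; ∠(NG, GB) = 90.00° ✓; |GB| = 5.600 ✗.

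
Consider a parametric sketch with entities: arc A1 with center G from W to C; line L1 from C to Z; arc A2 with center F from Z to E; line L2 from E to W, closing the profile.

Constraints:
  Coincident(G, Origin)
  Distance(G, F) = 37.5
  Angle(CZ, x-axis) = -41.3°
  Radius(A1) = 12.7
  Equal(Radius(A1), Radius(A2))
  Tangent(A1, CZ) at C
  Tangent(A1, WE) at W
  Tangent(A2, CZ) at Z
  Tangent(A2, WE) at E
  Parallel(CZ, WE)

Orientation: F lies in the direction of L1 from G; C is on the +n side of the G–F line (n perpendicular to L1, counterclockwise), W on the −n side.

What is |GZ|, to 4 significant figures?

39.59

Tangency of A1 to both parallel lines with radius 12.7 puts C and W at G ± 12.7·n: C = (8.382, 9.541), W = (-8.382, -9.541). Equal radii place Z and E the same way about F: Z = F + 12.7·n = (36.55, -15.21), E = F − 12.7·n = (19.79, -34.29). Then |GZ| = |Z − G| = 39.59.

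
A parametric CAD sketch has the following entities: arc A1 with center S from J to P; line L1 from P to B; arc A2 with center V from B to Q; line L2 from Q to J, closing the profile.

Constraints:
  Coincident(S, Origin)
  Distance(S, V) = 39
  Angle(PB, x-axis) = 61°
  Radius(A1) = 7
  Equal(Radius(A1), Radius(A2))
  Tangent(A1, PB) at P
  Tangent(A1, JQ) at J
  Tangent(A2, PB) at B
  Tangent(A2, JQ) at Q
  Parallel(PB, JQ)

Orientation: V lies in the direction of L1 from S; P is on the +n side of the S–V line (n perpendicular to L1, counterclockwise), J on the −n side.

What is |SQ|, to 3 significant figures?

39.6

Tangency of A1 to both parallel lines with radius 7.0 puts P and J at S ± 7.0·n: P = (-6.12, 3.39), J = (6.12, -3.39). Equal radii place B and Q the same way about V: B = V + 7.0·n = (12.8, 37.5), Q = V − 7.0·n = (25.0, 30.7). Then |SQ| = |Q − S| = 39.6.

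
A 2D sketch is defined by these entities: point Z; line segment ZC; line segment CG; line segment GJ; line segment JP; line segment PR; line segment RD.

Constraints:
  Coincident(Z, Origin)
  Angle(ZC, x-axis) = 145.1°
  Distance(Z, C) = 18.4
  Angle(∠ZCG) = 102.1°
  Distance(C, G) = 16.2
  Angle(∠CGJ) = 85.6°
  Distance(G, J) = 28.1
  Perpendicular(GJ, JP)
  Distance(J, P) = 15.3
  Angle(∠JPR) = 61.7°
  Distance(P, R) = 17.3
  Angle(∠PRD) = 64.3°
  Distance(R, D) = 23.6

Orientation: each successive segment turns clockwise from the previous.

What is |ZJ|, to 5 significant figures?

20.518

Z is at the origin; ZC runs at 145.1° with length 18.4, so C = (-15.091, 10.527). ∠ZCG = 102.1° gives CG at 67.200° from the x-axis; with |CG| = 16.2, G = (-8.8130, 25.462). ∠CGJ = 85.6° gives GJ at -27.200° from the x-axis; with |GJ| = 28.1, J = (16.180, 12.617). Then |ZJ| = |J − Z| = 20.518.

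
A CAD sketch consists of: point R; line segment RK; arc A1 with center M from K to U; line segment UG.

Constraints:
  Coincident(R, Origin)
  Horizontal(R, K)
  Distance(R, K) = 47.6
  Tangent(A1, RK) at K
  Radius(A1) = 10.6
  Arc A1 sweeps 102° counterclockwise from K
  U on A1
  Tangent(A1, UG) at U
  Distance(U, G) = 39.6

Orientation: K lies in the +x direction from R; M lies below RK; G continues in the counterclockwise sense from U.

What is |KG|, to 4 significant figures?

51.58

R is at the origin; RK is horizontal with |RK| = 47.6 and K on the +x side, so K = (47.60, 0.000). Tangency of A1 to RK means the radius MK is perpendicular to RK, so M = K + (0, -10.6) = (47.60, -10.60). On A1, K sits at bearing 90° from M; a 102° counterclockwise sweep puts U at bearing 192°, so U = M + 10.6·(cos 192°, sin 192°) = (37.23, -12.80). Tangency of A1 to UG means the radius MU is perpendicular to UG, so UG runs along (−sin 192°, cos 192°); with |UG| = 39.6, G = (45.46, -51.54). Then |KG| = |G − K| = 51.58.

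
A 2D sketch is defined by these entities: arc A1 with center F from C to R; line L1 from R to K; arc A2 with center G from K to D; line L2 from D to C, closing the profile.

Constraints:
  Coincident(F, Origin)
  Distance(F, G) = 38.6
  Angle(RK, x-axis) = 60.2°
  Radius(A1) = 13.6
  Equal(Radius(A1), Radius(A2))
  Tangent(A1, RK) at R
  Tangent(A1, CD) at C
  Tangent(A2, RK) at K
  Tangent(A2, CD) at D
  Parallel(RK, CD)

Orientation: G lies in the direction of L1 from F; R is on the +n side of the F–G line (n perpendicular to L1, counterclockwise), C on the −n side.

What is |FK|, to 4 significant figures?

40.93

The slot axis is L1's direction at 60.2°, so u = (cos 60.2°, sin 60.2°) = (0.4970, 0.8678) and n = (−sin 60.2°, cos 60.2°) = (-0.8678, 0.4970). F is at the origin and G lies 38.6 along u from F, so G = 38.6·u = (19.18, 33.50). Tangency of A1 to both parallel lines with radius 13.6 puts R and C at F ± 13.6·n: R = (-11.80, 6.759), C = (11.80, -6.759). Equal radii place K and D the same way about G: K = G + 13.6·n = (7.382, 40.25), D = G − 13.6·n = (30.98, 26.74). Then |FK| = |K − F| = 40.93.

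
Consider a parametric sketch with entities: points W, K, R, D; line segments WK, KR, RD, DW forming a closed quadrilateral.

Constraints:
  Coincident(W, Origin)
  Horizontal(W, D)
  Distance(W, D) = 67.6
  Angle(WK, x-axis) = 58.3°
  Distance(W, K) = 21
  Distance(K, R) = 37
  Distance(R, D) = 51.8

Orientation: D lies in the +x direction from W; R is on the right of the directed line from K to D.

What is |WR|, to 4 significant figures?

26.42

W is at the origin; W and D share the same y with |WD| = 67.6 and D in +x, so D = (67.6, 0). WK runs at 58.3° with |WK| = 21.0, so K = (11.03, 17.87). R is determined by |KR| = 37.0 and |RD| = 51.8 together: it lies at the intersection of circle(K, 37.0) and circle(D, 51.8). With |KD| = 59.32, the foot of the radical line on KD is 18.58 from K and the perpendicular offset is √(37.0² − 18.58²) = 32.00. Taking the right-of-KD solution: R = (19.12, -18.24).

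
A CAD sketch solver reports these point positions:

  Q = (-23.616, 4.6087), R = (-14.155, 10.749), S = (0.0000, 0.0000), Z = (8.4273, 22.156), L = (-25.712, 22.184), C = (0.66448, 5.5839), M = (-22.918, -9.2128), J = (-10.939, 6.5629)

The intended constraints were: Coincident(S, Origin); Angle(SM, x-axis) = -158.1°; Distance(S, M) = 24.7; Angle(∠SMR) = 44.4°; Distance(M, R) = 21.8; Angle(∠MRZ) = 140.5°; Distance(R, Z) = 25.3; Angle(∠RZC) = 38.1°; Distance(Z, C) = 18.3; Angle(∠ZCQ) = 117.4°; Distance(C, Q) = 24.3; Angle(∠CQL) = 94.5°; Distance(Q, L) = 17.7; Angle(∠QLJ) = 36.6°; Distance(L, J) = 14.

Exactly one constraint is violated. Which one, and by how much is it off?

Distance(L, J) = 14 — off by 7.50.

S = (0.00, 0.00) ✓; SM at -158.1° ✓; |SM| = 24.70 ✓; ∠SMR = 44.40° ✓; |MR| = 21.80 ✓; ∠MRZ = 140.5° ✓; |RZ| = 25.30 ✓; ∠RZC = 38.10° ✓; |ZC| = 18.30 ✓; ∠ZCQ = 117.4° ✓; |CQ| = 24.30 ✓; ∠CQL = 94.50° ✓; |QL| = 17.70 ✓; ∠QLJ = 36.60° ✓; |LJ| = 21.50 ✗.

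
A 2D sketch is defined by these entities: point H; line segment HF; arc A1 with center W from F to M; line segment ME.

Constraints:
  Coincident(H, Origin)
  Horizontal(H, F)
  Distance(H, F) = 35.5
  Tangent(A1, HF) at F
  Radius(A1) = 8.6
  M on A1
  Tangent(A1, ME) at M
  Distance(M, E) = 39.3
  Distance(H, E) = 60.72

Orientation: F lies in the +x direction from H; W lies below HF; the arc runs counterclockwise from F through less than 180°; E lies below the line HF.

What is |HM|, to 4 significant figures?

29.11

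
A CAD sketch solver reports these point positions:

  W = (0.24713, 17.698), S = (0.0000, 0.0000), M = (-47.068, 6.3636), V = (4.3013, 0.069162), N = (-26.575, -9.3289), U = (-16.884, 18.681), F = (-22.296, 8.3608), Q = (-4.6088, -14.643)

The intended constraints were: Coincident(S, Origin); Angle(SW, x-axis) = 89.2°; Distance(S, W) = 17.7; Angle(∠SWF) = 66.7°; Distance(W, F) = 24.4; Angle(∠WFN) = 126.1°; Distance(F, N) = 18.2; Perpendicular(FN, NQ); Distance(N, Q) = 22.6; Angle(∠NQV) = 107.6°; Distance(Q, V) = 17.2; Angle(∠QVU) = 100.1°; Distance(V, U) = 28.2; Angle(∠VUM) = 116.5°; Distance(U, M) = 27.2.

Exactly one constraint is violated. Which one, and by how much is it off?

Distance(U, M) = 27.2 — off by 5.40.

S = (0.00, 0.00) ✓; SW at 89.20° ✓; |SW| = 17.70 ✓; ∠SWF = 66.70° ✓; |WF| = 24.40 ✓; ∠WFN = 126.1° ✓; |FN| = 18.20 ✓; ∠(FN, NQ) = 90.00° ✓; |NQ| = 22.60 ✓; ∠NQV = 107.6° ✓; |QV| = 17.20 ✓; ∠QVU = 100.1° ✓; |VU| = 28.20 ✓; ∠VUM = 116.5° ✓; |UM| = 32.60 ✗.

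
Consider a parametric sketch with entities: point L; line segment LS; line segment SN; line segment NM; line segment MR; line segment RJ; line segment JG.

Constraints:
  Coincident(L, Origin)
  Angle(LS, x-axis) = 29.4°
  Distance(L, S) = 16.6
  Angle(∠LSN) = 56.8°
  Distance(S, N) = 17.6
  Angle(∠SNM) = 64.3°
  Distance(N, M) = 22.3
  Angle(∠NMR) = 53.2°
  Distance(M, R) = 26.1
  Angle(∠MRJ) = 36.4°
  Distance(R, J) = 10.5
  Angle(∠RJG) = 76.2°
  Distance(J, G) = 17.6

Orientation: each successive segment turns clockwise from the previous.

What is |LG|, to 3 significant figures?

15.1

∠MRJ = 36.4° gives RJ at -120° from the x-axis; with |RJ| = 10.5, J = (12.6, 2.96). ∠RJG = 76.2° gives JG at 136° from the x-axis; with |JG| = 17.6, G = (-0.173, 15.1). Then |LG| = |G − L| = 15.1.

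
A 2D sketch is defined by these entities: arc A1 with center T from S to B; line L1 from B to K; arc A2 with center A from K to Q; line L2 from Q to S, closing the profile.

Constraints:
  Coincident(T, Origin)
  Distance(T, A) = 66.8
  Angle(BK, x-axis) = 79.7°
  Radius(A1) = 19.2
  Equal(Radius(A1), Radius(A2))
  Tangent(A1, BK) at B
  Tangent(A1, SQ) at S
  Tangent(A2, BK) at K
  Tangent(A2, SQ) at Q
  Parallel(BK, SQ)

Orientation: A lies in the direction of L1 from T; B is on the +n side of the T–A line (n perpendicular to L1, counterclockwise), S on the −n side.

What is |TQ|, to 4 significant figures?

69.50

The slot axis is L1's direction at 79.7°, so u = (cos 79.7°, sin 79.7°) = (0.1788, 0.9839) and n = (−sin 79.7°, cos 79.7°) = (-0.9839, 0.1788). T is at the origin and A lies 66.8 along u from T, so A = 66.8·u = (11.94, 65.72). Tangency of A1 to both parallel lines with radius 19.2 puts B and S at T ± 19.2·n: B = (-18.89, 3.433), S = (18.89, -3.433). Equal radii place K and Q the same way about A: K = A + 19.2·n = (-6.947, 69.16), Q = A − 19.2·n = (30.83, 62.29). Then |TQ| = |Q − T| = 69.50.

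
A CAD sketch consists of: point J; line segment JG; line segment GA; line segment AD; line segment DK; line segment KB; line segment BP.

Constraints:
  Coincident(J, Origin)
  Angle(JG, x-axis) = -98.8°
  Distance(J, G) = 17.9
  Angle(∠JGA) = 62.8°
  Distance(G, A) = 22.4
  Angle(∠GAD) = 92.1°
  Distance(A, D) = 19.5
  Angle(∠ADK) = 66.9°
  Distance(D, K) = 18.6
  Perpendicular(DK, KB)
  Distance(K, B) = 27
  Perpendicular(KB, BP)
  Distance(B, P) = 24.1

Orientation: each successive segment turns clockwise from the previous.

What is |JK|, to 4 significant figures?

3.940

∠GAD = 92.1° gives AD at 56.10° from the x-axis; with |AD| = 19.5, D = (-9.984, 11.66). ∠ADK = 66.9° gives DK at -57.00° from the x-axis; with |DK| = 18.6, K = (0.1459, -3.937). Then |JK| = |K − J| = 3.940.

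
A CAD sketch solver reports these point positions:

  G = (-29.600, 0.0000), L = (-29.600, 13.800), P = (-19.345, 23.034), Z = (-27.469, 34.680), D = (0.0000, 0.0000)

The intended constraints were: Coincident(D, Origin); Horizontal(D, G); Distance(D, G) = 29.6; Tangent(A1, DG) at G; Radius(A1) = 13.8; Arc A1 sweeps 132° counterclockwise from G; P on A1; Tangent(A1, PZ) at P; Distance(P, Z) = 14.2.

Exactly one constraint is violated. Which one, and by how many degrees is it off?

Tangent(A1, PZ) at P — off by 7.10°.

D = (0.00, 0.00) ✓; D.y = 0.00, G.y = 0.00 ✓; |DG| = 29.60 ✓; ∠(LG, GD) = 90.00° ✓; |LG| = 13.80 ✓; bearing(L→P) − bearing(L→G) = 132.0° ✓; |LP| = 13.80 ✓; ∠(LP, PZ) = 97.10° ✗; |PZ| = 14.20 ✓.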